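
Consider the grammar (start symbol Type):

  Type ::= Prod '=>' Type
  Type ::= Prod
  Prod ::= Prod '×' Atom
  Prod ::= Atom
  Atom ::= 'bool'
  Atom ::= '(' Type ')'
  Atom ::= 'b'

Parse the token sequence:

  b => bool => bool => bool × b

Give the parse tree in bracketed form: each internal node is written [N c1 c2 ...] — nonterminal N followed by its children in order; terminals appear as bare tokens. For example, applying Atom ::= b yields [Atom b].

Type
Prod => Type
Atom => Type
b => Type
b => Prod => Type
b => Atom => Type
b => bool => Type
b => bool => Prod => Type
b => bool => Atom => Type
b => bool => bool => Type
b => bool => bool => Prod
b => bool => bool => Prod × Atom
b => bool => bool => Atom × Atom
b => bool => bool => bool × Atom
b => bool => bool => bool × b

[Type [Prod [Atom b]] => [Type [Prod [Atom bool]] => [Type [Prod [Atom bool]] => [Type [Prod [Prod [Atom bool]] × [Atom b]]]]]]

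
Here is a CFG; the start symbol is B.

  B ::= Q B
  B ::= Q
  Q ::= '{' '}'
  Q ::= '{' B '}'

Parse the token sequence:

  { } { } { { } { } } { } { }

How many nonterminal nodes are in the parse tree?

14

[B [Q { }] [B [Q { }] [B [Q { [B [Q { }] [B [Q { }]]] }] [B [Q { }] [B [Q { }]]]]]]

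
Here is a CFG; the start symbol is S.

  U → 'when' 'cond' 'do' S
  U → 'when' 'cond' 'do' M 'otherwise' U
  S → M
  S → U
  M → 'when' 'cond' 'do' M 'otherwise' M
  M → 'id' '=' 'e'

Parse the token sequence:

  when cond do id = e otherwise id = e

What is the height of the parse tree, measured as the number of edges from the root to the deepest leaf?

[S [M when cond do [M id = e] otherwise [M id = e]]]

3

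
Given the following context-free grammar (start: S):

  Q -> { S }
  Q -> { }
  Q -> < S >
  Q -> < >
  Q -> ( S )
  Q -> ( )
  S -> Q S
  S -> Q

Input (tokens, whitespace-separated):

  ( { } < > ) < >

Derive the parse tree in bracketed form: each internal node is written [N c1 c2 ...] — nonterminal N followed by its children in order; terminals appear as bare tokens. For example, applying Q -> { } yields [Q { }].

[S [Q ( [S [Q { }] [S [Q < >]]] )] [S [Q < >]]]

S
Q S
( S ) S
( Q S ) S
( { } S ) S
( { } Q ) S
( { } < > ) S
( { } < > ) Q
( { } < > ) < >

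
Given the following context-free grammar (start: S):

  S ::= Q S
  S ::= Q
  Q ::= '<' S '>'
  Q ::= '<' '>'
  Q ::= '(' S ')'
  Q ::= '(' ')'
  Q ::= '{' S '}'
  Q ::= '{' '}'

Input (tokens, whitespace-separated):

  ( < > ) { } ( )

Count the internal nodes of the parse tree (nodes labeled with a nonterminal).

8

[S [Q ( [S [Q < >]] )] [S [Q { }] [S [Q ( )]]]]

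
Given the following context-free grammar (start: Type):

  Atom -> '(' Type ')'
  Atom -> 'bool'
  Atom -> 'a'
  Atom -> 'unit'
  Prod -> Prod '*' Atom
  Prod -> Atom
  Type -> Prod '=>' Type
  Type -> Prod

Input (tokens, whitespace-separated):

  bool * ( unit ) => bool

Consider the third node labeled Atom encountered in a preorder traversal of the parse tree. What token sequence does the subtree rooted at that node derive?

unit

[Type [Prod [Prod [Atom bool]] * [Atom ( [Type [Prod [Atom unit]]] )]] => [Type [Prod [Atom bool]]]]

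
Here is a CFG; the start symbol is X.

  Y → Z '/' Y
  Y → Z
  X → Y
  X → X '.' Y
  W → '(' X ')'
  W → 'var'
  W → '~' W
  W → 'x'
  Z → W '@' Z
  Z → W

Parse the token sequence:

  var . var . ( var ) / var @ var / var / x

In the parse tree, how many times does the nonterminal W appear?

8

[X [X [X [Y [Z [W var]]]] . [Y [Z [W var]]]] . [Y [Z [W ( [X [Y [Z [W var]]]] )]] / [Y [Z [W var] @ [Z [W var]]] / [Y [Z [W var]] / [Y [Z [W x]]]]]]]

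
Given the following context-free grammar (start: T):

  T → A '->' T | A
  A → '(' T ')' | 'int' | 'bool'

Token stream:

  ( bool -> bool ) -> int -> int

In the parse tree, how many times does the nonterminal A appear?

[T [A ( [T [A bool] -> [T [A bool]]] )] -> [T [A int] -> [T [A int]]]]

5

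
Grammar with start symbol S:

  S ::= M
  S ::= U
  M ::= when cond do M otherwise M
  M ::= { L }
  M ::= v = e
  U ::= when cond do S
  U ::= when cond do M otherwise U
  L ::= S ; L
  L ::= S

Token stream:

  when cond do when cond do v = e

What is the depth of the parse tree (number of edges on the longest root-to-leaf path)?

6

[S [U when cond do [S [U when cond do [S [M v = e]]]]]]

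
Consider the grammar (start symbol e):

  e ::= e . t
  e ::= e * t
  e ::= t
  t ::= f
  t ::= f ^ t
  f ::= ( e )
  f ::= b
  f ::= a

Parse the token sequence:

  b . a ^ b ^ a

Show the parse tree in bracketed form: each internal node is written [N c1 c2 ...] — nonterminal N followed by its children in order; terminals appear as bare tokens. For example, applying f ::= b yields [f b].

[e [e [t [f b]]] . [t [f a] ^ [t [f b] ^ [t [f a]]]]]

e
e . t
t . t
f . t
b . t
b . f ^ t
b . a ^ t
b . a ^ f ^ t
b . a ^ b ^ t
b . a ^ b ^ f
b . a ^ b ^ a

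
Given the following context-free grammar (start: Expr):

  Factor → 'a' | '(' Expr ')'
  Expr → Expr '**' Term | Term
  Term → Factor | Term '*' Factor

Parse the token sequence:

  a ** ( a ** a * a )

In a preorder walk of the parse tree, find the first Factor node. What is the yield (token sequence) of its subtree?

[Expr [Expr [Term [Factor a]]] ** [Term [Factor ( [Expr [Expr [Term [Factor a]]] ** [Term [Term [Factor a]] * [Factor a]]] )]]]

a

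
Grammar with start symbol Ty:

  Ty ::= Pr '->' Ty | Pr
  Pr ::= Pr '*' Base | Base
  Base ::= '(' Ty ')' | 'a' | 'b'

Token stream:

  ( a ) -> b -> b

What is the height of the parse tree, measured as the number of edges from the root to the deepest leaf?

6

[Ty [Pr [Base ( [Ty [Pr [Base a]]] )]] -> [Ty [Pr [Base b]] -> [Ty [Pr [Base b]]]]]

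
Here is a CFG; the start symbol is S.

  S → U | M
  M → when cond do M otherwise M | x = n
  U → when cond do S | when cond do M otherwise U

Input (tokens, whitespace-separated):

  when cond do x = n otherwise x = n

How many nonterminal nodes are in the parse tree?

[S [M when cond do [M x = n] otherwise [M x = n]]]

4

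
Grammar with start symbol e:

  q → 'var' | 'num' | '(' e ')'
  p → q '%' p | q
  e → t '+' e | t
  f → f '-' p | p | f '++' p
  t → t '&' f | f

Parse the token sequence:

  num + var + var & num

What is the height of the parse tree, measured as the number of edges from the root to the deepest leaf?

[e [t [f [p [q num]]]] + [e [t [f [p [q var]]]] + [e [t [t [f [p [q var]]]] & [f [p [q num]]]]]]]

8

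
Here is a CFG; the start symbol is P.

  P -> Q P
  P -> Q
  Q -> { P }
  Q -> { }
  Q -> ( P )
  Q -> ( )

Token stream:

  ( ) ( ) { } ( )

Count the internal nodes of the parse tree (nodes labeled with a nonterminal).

[P [Q ( )] [P [Q ( )] [P [Q { }] [P [Q ( )]]]]]

8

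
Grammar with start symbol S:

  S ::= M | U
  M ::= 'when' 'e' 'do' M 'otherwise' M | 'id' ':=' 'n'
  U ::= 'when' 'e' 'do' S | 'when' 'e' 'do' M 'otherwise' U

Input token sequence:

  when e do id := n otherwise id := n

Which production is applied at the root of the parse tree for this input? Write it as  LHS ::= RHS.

S ::= M

[S [M when e do [M id := n] otherwise [M id := n]]]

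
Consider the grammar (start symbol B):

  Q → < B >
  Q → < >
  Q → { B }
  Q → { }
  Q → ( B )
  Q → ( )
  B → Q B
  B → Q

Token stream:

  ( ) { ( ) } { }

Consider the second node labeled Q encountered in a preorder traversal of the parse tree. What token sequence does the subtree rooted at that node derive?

[B [Q ( )] [B [Q { [B [Q ( )]] }] [B [Q { }]]]]

{ ( ) }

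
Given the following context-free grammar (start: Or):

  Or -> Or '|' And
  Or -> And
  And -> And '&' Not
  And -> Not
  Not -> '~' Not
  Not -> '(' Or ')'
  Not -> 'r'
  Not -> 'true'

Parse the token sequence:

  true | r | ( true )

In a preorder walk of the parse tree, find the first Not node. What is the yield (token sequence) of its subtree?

[Or [Or [Or [And [Not true]]] | [And [Not r]]] | [And [Not ( [Or [And [Not true]]] )]]]

true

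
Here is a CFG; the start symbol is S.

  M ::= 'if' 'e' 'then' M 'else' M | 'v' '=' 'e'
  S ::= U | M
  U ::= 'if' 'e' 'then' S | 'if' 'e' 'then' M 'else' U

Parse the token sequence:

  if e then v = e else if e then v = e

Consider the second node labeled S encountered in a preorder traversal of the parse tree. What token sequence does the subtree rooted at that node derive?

[S [U if e then [M v = e] else [U if e then [S [M v = e]]]]]

v = e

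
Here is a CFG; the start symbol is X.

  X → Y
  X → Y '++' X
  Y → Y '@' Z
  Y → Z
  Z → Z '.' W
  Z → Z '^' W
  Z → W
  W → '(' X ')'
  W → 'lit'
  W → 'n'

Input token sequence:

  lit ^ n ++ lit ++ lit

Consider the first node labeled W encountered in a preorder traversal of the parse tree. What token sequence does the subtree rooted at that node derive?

[X [Y [Z [Z [W lit]] ^ [W n]]] ++ [X [Y [Z [W lit]]] ++ [X [Y [Z [W lit]]]]]]

lit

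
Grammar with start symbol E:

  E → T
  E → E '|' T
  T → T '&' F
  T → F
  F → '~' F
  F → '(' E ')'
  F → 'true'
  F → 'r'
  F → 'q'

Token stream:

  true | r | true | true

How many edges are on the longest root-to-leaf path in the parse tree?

6

[E [E [E [E [T [F true]]] | [T [F r]]] | [T [F true]]] | [T [F true]]]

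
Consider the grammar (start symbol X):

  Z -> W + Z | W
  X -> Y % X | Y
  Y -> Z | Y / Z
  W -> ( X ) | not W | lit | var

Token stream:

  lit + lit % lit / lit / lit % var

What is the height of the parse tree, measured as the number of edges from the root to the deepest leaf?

7

[X [Y [Z [W lit] + [Z [W lit]]]] % [X [Y [Y [Y [Z [W lit]]] / [Z [W lit]]] / [Z [W lit]]] % [X [Y [Z [W var]]]]]]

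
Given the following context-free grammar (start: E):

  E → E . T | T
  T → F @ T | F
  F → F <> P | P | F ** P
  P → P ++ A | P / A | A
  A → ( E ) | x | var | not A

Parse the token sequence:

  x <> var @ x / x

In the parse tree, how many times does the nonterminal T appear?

[E [T [F [F [P [A x]]] <> [P [A var]]] @ [T [F [P [P [A x]] / [A x]]]]]]

2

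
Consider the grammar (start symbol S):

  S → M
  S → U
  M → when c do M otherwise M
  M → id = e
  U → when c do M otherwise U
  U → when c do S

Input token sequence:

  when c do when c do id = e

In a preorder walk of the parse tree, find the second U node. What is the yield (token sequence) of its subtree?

[S [U when c do [S [U when c do [S [M id = e]]]]]]

when c do id = e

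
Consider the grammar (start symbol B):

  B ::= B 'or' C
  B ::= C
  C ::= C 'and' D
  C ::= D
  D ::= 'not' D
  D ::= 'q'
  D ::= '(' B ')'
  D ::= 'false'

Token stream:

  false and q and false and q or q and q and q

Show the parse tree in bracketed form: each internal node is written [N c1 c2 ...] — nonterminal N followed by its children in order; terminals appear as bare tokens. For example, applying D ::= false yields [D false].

B
B or C
C or C
C and D or C
C and D and D or C
C and D and D and D or C
D and D and D and D or C
false and D and D and D or C
false and q and D and D or C
false and q and false and D or C
false and q and false and q or C
false and q and false and q or C and D
false and q and false and q or C and D and D
false and q and false and q or D and D and D
false and q and false and q or q and D and D
false and q and false and q or q and q and D
false and q and false and q or q and q and q

[B [B [C [C [C [C [D false]] and [D q]] and [D false]] and [D q]]] or [C [C [C [D q]] and [D q]] and [D q]]]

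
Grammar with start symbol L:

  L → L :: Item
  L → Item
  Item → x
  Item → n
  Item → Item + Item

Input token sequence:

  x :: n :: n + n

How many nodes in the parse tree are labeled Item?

5

[L [L [L [Item x]] :: [Item n]] :: [Item [Item n] + [Item n]]]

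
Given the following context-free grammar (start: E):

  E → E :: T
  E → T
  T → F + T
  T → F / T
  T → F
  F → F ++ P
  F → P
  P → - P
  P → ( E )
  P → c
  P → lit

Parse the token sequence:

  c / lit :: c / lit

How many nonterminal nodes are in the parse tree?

[E [E [T [F [P c]] / [T [F [P lit]]]]] :: [T [F [P c]] / [T [F [P lit]]]]]

14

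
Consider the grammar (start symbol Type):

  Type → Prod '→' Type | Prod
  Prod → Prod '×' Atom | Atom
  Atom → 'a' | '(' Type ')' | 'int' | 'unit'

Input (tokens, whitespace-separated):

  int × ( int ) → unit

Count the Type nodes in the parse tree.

3

[Type [Prod [Prod [Atom int]] × [Atom ( [Type [Prod [Atom int]]] )]] → [Type [Prod [Atom unit]]]]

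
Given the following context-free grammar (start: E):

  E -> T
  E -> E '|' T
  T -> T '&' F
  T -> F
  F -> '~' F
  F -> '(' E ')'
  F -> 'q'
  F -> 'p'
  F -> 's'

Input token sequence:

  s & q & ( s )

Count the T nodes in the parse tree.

[E [T [T [T [F s]] & [F q]] & [F ( [E [T [F s]]] )]]]

4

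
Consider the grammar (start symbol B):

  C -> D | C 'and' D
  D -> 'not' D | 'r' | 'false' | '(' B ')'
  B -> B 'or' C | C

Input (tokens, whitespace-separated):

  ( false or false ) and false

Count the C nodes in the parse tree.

4

[B [C [C [D ( [B [B [C [D false]]] or [C [D false]]] )]] and [D false]]]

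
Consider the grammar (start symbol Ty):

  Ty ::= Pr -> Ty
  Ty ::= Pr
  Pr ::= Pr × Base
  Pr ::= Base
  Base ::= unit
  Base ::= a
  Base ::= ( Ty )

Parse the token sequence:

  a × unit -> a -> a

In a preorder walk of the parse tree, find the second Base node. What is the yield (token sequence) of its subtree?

[Ty [Pr [Pr [Base a]] × [Base unit]] -> [Ty [Pr [Base a]] -> [Ty [Pr [Base a]]]]]

unit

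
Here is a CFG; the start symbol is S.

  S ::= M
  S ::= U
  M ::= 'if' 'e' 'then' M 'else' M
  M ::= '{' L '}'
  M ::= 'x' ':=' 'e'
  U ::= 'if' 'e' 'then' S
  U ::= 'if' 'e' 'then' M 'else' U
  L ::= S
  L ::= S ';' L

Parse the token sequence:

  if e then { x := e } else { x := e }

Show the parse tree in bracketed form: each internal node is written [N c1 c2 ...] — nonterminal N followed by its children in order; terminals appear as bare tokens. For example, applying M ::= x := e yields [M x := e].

S
M
if e then M else M
if e then { L } else M
if e then { S } else M
if e then { M } else M
if e then { x := e } else M
if e then { x := e } else { L }
if e then { x := e } else { S }
if e then { x := e } else { M }
if e then { x := e } else { x := e }

[S [M if e then [M { [L [S [M x := e]]] }] else [M { [L [S [M x := e]]] }]]]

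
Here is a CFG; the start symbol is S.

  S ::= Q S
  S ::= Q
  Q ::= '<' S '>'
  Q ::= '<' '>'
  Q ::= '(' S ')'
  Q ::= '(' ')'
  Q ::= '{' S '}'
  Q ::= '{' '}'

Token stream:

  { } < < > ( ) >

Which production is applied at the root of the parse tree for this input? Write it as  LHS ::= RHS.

S ::= Q S

[S [Q { }] [S [Q < [S [Q < >] [S [Q ( )]]] >]]]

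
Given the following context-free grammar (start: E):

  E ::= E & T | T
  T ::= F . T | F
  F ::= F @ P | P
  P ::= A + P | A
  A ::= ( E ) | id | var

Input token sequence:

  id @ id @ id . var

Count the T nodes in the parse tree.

[E [T [F [F [F [P [A id]]] @ [P [A id]]] @ [P [A id]]] . [T [F [P [A var]]]]]]

2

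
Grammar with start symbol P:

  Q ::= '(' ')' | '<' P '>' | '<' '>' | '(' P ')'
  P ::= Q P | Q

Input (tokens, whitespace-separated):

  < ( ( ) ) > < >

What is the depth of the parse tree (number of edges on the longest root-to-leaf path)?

[P [Q < [P [Q ( [P [Q ( )]] )]] >] [P [Q < >]]]

6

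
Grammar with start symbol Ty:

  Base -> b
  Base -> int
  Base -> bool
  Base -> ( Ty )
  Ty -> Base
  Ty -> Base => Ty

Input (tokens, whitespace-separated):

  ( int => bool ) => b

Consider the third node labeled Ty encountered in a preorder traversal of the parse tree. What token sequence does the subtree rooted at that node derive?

bool

[Ty [Base ( [Ty [Base int] => [Ty [Base bool]]] )] => [Ty [Base b]]]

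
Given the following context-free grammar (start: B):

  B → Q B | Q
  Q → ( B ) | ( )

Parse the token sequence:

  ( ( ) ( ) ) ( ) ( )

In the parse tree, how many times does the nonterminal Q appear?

5

[B [Q ( [B [Q ( )] [B [Q ( )]]] )] [B [Q ( )] [B [Q ( )]]]]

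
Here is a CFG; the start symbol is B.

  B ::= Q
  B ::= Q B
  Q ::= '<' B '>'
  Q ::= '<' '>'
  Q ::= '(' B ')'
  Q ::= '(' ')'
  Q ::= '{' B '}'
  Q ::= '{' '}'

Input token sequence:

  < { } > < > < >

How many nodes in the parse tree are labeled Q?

4

[B [Q < [B [Q { }]] >] [B [Q < >] [B [Q < >]]]]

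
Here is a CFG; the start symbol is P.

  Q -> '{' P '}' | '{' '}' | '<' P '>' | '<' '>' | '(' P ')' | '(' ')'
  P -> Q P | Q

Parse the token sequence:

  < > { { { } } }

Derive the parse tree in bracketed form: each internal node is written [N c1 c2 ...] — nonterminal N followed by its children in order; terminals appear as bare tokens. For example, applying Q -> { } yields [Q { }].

[P [Q < >] [P [Q { [P [Q { [P [Q { }]] }]] }]]]

P
Q P
< > P
< > Q
< > { P }
< > { Q }
< > { { P } }
< > { { Q } }
< > { { { } } }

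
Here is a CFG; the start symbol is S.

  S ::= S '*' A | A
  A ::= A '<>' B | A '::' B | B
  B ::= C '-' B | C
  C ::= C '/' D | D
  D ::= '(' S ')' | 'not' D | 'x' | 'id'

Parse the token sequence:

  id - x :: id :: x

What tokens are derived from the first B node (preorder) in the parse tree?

id - x

[S [A [A [A [B [C [D id]] - [B [C [D x]]]]] :: [B [C [D id]]]] :: [B [C [D x]]]]]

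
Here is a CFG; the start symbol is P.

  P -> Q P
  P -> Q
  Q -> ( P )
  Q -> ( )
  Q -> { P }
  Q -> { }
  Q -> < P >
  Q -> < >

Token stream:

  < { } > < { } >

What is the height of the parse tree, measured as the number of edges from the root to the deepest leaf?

5

[P [Q < [P [Q { }]] >] [P [Q < [P [Q { }]] >]]]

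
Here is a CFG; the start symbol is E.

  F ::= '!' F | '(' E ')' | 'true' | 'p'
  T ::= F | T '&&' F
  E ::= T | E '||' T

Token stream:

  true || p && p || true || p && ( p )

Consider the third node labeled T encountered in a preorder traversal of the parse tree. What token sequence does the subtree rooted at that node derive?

[E [E [E [E [T [F true]]] || [T [T [F p]] && [F p]]] || [T [F true]]] || [T [T [F p]] && [F ( [E [T [F p]]] )]]]

p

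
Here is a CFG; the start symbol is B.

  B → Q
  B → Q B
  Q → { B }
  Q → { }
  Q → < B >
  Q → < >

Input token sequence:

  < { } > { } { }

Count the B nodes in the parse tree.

4

[B [Q < [B [Q { }]] >] [B [Q { }] [B [Q { }]]]]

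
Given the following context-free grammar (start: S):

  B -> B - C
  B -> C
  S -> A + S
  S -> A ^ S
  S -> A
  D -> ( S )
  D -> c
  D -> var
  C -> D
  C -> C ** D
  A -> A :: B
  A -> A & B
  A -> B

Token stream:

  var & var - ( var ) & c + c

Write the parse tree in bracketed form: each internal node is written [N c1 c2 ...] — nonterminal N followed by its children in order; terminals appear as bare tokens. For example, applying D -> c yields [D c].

[S [A [A [A [B [C [D var]]]] & [B [B [C [D var]]] - [C [D ( [S [A [B [C [D var]]]]] )]]]] & [B [C [D c]]]] + [S [A [B [C [D c]]]]]]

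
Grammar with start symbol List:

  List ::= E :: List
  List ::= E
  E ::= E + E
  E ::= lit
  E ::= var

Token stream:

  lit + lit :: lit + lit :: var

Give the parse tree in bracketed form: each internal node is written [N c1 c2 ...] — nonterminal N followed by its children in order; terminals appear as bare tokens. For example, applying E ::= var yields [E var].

List
E :: List
E + E :: List
lit + E :: List
lit + lit :: List
lit + lit :: E :: List
lit + lit :: E + E :: List
lit + lit :: lit + E :: List
lit + lit :: lit + lit :: List
lit + lit :: lit + lit :: E
lit + lit :: lit + lit :: var

[List [E [E lit] + [E lit]] :: [List [E [E lit] + [E lit]] :: [List [E var]]]]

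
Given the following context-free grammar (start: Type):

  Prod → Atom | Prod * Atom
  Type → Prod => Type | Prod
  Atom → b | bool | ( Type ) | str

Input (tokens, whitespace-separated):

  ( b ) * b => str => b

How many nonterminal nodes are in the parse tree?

[Type [Prod [Prod [Atom ( [Type [Prod [Atom b]]] )]] * [Atom b]] => [Type [Prod [Atom str]] => [Type [Prod [Atom b]]]]]

14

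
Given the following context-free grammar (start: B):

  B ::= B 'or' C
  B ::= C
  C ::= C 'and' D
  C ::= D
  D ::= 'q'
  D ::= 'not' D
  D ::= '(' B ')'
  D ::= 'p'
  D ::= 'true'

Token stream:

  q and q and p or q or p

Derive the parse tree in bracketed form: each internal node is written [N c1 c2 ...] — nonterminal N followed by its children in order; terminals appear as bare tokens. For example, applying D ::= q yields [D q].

B
B or C
B or C or C
C or C or C
C and D or C or C
C and D and D or C or C
D and D and D or C or C
q and D and D or C or C
q and q and D or C or C
q and q and p or C or C
q and q and p or D or C
q and q and p or q or C
q and q and p or q or D
q and q and p or q or p

[B [B [B [C [C [C [D q]] and [D q]] and [D p]]] or [C [D q]]] or [C [D p]]]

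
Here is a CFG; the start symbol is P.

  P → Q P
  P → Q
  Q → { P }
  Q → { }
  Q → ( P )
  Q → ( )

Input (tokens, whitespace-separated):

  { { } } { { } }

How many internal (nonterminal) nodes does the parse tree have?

[P [Q { [P [Q { }]] }] [P [Q { [P [Q { }]] }]]]

8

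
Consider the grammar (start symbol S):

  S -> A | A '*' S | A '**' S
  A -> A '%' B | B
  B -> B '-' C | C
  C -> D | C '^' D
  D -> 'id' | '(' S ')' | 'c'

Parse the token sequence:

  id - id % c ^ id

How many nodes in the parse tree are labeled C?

4

[S [A [A [B [B [C [D id]]] - [C [D id]]]] % [B [C [C [D c]] ^ [D id]]]]]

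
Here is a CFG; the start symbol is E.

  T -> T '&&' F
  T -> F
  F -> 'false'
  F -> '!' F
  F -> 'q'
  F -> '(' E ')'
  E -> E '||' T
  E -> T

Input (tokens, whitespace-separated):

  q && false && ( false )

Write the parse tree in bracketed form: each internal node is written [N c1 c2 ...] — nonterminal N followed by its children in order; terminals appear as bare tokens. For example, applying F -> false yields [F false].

[E [T [T [T [F q]] && [F false]] && [F ( [E [T [F false]]] )]]]

E
T
T && F
T && F && F
F && F && F
q && F && F
q && false && F
q && false && ( E )
q && false && ( T )
q && false && ( F )
q && false && ( false )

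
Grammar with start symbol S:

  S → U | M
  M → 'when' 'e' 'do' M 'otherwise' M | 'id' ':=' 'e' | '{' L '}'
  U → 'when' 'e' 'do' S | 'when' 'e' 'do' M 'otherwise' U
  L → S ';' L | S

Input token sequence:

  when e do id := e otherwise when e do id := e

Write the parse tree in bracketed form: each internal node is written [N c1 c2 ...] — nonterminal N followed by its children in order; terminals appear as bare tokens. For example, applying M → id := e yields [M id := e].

S
U
when e do M otherwise U
when e do id := e otherwise U
when e do id := e otherwise when e do S
when e do id := e otherwise when e do M
when e do id := e otherwise when e do id := e

[S [U when e do [M id := e] otherwise [U when e do [S [M id := e]]]]]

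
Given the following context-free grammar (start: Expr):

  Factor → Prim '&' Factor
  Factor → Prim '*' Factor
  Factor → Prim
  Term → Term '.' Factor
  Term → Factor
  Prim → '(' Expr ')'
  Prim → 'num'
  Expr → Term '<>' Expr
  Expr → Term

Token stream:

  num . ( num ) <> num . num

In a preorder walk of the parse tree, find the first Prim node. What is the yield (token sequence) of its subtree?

[Expr [Term [Term [Factor [Prim num]]] . [Factor [Prim ( [Expr [Term [Factor [Prim num]]]] )]]] <> [Expr [Term [Term [Factor [Prim num]]] . [Factor [Prim num]]]]]

num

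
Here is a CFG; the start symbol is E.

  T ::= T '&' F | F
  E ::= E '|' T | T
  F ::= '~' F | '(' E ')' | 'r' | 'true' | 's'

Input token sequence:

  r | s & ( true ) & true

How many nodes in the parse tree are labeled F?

5

[E [E [T [F r]]] | [T [T [T [F s]] & [F ( [E [T [F true]]] )]] & [F true]]]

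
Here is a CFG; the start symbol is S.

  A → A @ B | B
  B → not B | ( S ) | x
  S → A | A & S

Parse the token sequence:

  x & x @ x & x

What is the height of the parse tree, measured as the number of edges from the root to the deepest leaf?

[S [A [B x]] & [S [A [A [B x]] @ [B x]] & [S [A [B x]]]]]

5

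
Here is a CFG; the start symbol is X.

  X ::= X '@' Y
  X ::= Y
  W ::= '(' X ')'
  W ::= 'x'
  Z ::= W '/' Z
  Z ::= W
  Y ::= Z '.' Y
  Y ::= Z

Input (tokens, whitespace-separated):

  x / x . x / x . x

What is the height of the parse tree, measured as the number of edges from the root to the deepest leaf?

6

[X [Y [Z [W x] / [Z [W x]]] . [Y [Z [W x] / [Z [W x]]] . [Y [Z [W x]]]]]]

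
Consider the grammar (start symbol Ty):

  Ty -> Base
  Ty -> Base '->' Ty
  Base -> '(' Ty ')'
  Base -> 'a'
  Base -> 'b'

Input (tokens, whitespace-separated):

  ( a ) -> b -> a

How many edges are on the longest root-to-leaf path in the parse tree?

4

[Ty [Base ( [Ty [Base a]] )] -> [Ty [Base b] -> [Ty [Base a]]]]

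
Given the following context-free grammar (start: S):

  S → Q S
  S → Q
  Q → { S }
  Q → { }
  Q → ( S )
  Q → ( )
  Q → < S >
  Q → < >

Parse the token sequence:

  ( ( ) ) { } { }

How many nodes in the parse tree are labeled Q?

4

[S [Q ( [S [Q ( )]] )] [S [Q { }] [S [Q { }]]]]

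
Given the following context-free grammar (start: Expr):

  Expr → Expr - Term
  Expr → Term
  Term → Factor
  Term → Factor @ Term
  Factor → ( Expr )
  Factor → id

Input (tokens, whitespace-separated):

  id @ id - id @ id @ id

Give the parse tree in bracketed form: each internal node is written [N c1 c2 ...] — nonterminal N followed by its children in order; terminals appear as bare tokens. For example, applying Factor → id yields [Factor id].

[Expr [Expr [Term [Factor id] @ [Term [Factor id]]]] - [Term [Factor id] @ [Term [Factor id] @ [Term [Factor id]]]]]

Expr
Expr - Term
Term - Term
Factor @ Term - Term
id @ Term - Term
id @ Factor - Term
id @ id - Term
id @ id - Factor @ Term
id @ id - id @ Term
id @ id - id @ Factor @ Term
id @ id - id @ id @ Term
id @ id - id @ id @ Factor
id @ id - id @ id @ id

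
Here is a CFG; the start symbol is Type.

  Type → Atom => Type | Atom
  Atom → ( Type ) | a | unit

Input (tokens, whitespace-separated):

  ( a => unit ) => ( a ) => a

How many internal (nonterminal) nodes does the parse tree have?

12

[Type [Atom ( [Type [Atom a] => [Type [Atom unit]]] )] => [Type [Atom ( [Type [Atom a]] )] => [Type [Atom a]]]]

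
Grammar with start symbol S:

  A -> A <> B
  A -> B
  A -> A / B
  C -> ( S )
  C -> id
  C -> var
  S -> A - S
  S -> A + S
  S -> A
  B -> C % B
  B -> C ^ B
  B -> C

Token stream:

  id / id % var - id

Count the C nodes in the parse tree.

4

[S [A [A [B [C id]]] / [B [C id] % [B [C var]]]] - [S [A [B [C id]]]]]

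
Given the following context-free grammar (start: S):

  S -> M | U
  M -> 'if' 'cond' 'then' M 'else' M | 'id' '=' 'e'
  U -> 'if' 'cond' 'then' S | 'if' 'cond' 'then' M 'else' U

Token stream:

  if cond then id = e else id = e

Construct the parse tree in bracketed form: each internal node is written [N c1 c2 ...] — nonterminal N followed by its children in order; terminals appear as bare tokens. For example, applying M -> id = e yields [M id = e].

S
M
if cond then M else M
if cond then id = e else M
if cond then id = e else id = e

[S [M if cond then [M id = e] else [M id = e]]]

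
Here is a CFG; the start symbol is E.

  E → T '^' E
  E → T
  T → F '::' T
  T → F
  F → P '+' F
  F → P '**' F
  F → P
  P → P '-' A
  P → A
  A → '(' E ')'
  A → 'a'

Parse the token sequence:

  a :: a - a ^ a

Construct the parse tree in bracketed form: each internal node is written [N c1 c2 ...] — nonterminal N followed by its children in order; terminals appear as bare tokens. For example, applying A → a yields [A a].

[E [T [F [P [A a]]] :: [T [F [P [P [A a]] - [A a]]]]] ^ [E [T [F [P [A a]]]]]]

E
T ^ E
F :: T ^ E
P :: T ^ E
A :: T ^ E
a :: T ^ E
a :: F ^ E
a :: P ^ E
a :: P - A ^ E
a :: A - A ^ E
a :: a - A ^ E
a :: a - a ^ E
a :: a - a ^ T
a :: a - a ^ F
a :: a - a ^ P
a :: a - a ^ A
a :: a - a ^ a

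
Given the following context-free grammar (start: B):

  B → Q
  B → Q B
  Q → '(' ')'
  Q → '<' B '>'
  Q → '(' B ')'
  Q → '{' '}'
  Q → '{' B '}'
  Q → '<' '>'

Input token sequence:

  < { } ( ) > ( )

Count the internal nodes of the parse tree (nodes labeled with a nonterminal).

8

[B [Q < [B [Q { }] [B [Q ( )]]] >] [B [Q ( )]]]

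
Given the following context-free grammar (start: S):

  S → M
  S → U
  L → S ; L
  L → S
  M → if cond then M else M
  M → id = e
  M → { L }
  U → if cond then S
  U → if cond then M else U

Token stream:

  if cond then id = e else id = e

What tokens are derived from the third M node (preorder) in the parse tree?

[S [M if cond then [M id = e] else [M id = e]]]

id = e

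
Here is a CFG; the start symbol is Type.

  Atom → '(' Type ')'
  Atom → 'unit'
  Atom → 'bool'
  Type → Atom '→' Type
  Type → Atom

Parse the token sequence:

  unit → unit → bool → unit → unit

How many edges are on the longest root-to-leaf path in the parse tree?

[Type [Atom unit] → [Type [Atom unit] → [Type [Atom bool] → [Type [Atom unit] → [Type [Atom unit]]]]]]

6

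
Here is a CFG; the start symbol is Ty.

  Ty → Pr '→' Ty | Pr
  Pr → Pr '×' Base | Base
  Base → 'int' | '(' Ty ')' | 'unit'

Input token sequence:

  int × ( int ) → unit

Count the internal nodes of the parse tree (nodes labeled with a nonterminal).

[Ty [Pr [Pr [Base int]] × [Base ( [Ty [Pr [Base int]]] )]] → [Ty [Pr [Base unit]]]]

11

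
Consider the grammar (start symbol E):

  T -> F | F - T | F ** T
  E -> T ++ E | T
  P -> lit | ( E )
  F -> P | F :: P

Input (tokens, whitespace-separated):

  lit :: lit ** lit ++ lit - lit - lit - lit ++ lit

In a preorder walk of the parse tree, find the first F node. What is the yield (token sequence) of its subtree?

lit :: lit

[E [T [F [F [P lit]] :: [P lit]] ** [T [F [P lit]]]] ++ [E [T [F [P lit]] - [T [F [P lit]] - [T [F [P lit]] - [T [F [P lit]]]]]] ++ [E [T [F [P lit]]]]]]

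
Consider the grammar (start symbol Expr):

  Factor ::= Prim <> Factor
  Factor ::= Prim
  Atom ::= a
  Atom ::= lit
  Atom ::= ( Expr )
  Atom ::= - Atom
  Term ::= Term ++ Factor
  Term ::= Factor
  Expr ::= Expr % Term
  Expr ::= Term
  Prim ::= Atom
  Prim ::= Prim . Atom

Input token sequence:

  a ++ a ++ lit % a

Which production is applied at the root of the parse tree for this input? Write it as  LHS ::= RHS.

[Expr [Expr [Term [Term [Term [Factor [Prim [Atom a]]]] ++ [Factor [Prim [Atom a]]]] ++ [Factor [Prim [Atom lit]]]]] % [Term [Factor [Prim [Atom a]]]]]

Expr ::= Expr % Term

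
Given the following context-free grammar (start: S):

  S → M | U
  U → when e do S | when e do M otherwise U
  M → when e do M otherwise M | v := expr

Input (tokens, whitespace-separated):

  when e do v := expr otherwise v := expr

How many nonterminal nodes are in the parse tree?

4

[S [M when e do [M v := expr] otherwise [M v := expr]]]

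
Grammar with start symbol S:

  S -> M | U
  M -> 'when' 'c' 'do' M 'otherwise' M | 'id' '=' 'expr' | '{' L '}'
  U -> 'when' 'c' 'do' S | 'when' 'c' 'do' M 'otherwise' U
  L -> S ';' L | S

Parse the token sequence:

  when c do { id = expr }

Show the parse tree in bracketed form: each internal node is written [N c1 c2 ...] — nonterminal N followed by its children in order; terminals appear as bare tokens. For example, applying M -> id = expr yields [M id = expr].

S
U
when c do S
when c do M
when c do { L }
when c do { S }
when c do { M }
when c do { id = expr }

[S [U when c do [S [M { [L [S [M id = expr]]] }]]]]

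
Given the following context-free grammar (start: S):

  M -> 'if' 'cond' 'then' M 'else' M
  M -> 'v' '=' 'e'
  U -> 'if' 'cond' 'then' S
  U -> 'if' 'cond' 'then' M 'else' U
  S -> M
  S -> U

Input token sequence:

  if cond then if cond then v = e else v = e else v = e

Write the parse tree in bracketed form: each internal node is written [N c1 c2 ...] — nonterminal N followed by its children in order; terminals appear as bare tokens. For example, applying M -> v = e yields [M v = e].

[S [M if cond then [M if cond then [M v = e] else [M v = e]] else [M v = e]]]

S
M
if cond then M else M
if cond then if cond then M else M else M
if cond then if cond then v = e else M else M
if cond then if cond then v = e else v = e else M
if cond then if cond then v = e else v = e else v = e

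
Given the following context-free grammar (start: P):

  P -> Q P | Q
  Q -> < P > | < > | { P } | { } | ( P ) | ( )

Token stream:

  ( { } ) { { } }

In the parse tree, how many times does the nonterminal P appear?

[P [Q ( [P [Q { }]] )] [P [Q { [P [Q { }]] }]]]

4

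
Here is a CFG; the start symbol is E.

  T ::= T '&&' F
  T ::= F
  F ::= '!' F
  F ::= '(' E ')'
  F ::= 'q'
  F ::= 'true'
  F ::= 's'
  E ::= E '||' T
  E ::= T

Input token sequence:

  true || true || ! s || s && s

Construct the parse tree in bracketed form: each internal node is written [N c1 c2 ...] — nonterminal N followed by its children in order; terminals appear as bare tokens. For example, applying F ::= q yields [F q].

E
E || T
E || T || T
E || T || T || T
T || T || T || T
F || T || T || T
true || T || T || T
true || F || T || T
true || true || T || T
true || true || F || T
true || true || ! F || T
true || true || ! s || T
true || true || ! s || T && F
true || true || ! s || F && F
true || true || ! s || s && F
true || true || ! s || s && s

[E [E [E [E [T [F true]]] || [T [F true]]] || [T [F ! [F s]]]] || [T [T [F s]] && [F s]]]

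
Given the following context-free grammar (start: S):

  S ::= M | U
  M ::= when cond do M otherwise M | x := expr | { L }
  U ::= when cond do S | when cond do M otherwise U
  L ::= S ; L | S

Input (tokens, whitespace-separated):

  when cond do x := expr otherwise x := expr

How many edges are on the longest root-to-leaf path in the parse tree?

[S [M when cond do [M x := expr] otherwise [M x := expr]]]

3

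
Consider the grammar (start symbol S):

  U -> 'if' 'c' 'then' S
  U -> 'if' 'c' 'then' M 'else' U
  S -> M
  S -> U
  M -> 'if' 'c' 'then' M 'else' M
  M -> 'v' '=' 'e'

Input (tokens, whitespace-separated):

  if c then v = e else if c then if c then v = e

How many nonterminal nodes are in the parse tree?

8

[S [U if c then [M v = e] else [U if c then [S [U if c then [S [M v = e]]]]]]]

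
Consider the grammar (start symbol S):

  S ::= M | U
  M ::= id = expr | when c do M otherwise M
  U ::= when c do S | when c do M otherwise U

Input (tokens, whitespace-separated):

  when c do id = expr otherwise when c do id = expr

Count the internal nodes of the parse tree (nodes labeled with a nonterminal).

6

[S [U when c do [M id = expr] otherwise [U when c do [S [M id = expr]]]]]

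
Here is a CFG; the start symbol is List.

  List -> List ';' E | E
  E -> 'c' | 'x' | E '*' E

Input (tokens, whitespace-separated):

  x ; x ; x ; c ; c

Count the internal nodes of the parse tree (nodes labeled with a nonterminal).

10

[List [List [List [List [List [E x]] ; [E x]] ; [E x]] ; [E c]] ; [E c]]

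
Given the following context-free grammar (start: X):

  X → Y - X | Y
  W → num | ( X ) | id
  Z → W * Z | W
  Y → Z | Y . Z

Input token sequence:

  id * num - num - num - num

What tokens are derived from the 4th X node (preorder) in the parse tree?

[X [Y [Z [W id] * [Z [W num]]]] - [X [Y [Z [W num]]] - [X [Y [Z [W num]]] - [X [Y [Z [W num]]]]]]]

num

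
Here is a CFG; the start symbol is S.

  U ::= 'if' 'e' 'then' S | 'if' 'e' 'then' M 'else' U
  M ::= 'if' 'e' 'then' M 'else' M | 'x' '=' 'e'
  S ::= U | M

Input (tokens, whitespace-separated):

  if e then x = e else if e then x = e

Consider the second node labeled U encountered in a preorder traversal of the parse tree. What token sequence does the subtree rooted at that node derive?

if e then x = e

[S [U if e then [M x = e] else [U if e then [S [M x = e]]]]]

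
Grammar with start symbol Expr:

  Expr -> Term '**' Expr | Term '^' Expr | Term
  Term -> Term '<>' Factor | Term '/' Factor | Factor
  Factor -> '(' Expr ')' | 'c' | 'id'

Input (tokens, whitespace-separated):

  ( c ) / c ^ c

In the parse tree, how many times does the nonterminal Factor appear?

4

[Expr [Term [Term [Factor ( [Expr [Term [Factor c]]] )]] / [Factor c]] ^ [Expr [Term [Factor c]]]]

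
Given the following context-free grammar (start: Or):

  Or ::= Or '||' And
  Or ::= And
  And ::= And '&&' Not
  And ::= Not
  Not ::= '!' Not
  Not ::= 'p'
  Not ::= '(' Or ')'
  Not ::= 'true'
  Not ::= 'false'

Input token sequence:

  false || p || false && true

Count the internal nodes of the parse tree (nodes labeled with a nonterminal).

[Or [Or [Or [And [Not false]]] || [And [Not p]]] || [And [And [Not false]] && [Not true]]]

11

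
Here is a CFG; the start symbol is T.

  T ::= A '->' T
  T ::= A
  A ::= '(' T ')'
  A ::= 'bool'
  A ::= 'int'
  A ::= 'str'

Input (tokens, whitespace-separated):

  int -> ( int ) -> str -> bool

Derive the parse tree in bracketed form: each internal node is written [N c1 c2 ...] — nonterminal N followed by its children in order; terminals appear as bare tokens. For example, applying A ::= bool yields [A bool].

[T [A int] -> [T [A ( [T [A int]] )] -> [T [A str] -> [T [A bool]]]]]

T
A -> T
int -> T
int -> A -> T
int -> ( T ) -> T
int -> ( A ) -> T
int -> ( int ) -> T
int -> ( int ) -> A -> T
int -> ( int ) -> str -> T
int -> ( int ) -> str -> A
int -> ( int ) -> str -> bool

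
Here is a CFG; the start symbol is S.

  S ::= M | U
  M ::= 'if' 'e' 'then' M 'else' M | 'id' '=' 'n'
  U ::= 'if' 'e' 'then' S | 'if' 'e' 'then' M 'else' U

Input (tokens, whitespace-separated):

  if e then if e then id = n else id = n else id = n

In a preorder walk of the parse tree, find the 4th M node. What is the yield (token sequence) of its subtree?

[S [M if e then [M if e then [M id = n] else [M id = n]] else [M id = n]]]

id = n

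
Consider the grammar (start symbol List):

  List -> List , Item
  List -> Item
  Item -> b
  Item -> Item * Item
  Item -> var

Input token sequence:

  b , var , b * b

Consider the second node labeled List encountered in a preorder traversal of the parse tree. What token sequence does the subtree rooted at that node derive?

[List [List [List [Item b]] , [Item var]] , [Item [Item b] * [Item b]]]

b , var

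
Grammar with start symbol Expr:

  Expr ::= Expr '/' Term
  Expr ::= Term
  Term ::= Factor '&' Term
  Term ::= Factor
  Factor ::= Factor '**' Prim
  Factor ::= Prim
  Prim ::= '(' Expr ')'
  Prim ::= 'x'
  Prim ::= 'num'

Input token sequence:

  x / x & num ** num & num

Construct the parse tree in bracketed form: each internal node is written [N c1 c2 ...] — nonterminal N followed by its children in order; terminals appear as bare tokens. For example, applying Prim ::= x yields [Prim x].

Expr
Expr / Term
Term / Term
Factor / Term
Prim / Term
x / Term
x / Factor & Term
x / Prim & Term
x / x & Term
x / x & Factor & Term
x / x & Factor ** Prim & Term
x / x & Prim ** Prim & Term
x / x & num ** Prim & Term
x / x & num ** num & Term
x / x & num ** num & Factor
x / x & num ** num & Prim
x / x & num ** num & num

[Expr [Expr [Term [Factor [Prim x]]]] / [Term [Factor [Prim x]] & [Term [Factor [Factor [Prim num]] ** [Prim num]] & [Term [Factor [Prim num]]]]]]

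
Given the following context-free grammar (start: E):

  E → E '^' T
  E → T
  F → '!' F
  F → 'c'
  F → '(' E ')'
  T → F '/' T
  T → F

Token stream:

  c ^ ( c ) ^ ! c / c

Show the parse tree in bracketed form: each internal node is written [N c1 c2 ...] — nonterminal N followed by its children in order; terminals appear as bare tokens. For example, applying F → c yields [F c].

[E [E [E [T [F c]]] ^ [T [F ( [E [T [F c]]] )]]] ^ [T [F ! [F c]] / [T [F c]]]]

E
E ^ T
E ^ T ^ T
T ^ T ^ T
F ^ T ^ T
c ^ T ^ T
c ^ F ^ T
c ^ ( E ) ^ T
c ^ ( T ) ^ T
c ^ ( F ) ^ T
c ^ ( c ) ^ T
c ^ ( c ) ^ F / T
c ^ ( c ) ^ ! F / T
c ^ ( c ) ^ ! c / T
c ^ ( c ) ^ ! c / F
c ^ ( c ) ^ ! c / c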